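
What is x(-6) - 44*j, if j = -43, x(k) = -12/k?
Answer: 1894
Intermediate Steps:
x(-6) - 44*j = -12/(-6) - 44*(-43) = -12*(-⅙) + 1892 = 2 + 1892 = 1894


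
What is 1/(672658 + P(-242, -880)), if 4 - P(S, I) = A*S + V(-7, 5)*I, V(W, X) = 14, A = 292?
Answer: 1/755646 ≈ 1.3234e-6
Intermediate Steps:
P(S, I) = 4 - 292*S - 14*I (P(S, I) = 4 - (292*S + 14*I) = 4 - (14*I + 292*S) = 4 + (-292*S - 14*I) = 4 - 292*S - 14*I)
1/(672658 + P(-242, -880)) = 1/(672658 + (4 - 292*(-242) - 14*(-880))) = 1/(672658 + (4 + 70664 + 12320)) = 1/(672658 + 82988) = 1/755646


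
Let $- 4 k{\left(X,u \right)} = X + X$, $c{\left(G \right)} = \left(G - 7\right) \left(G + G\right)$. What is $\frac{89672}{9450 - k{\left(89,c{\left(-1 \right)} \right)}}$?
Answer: $\frac{179344}{18989} \approx 9.4446$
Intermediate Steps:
$c{\left(G \right)} = 2 G \left(-7 + G\right)$ ($c{\left(G \right)} = \left(-7 + G\right) 2 G = 2 G \left(-7 + G\right)$)
$k{\left(X,u \right)} = - \frac{X}{2}$ ($k{\left(X,u \right)} = - \frac{X + X}{4} = - \frac{2 X}{4} = - \frac{X}{2}$)
$\frac{89672}{9450 - k{\left(89,c{\left(-1 \right)} \right)}} = \frac{89672}{9450 - \left(- \frac{1}{2}\right) 89} = \frac{89672}{9450 - - \frac{89}{2}} = \frac{89672}{9450 + \frac{89}{2}} = \frac{89672}{\frac{18989}{2}} = 89672 \cdot \frac{2}{18989} = \frac{179344}{18989}$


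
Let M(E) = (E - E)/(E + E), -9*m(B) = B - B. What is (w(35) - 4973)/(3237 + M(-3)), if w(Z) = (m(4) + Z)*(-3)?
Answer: -5078/3237 ≈ -1.5687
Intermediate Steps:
m(B) = 0 (m(B) = -(B - B)/9 = -1/9*0 = 0)
w(Z) = -3*Z (w(Z) = (0 + Z)*(-3) = Z*(-3) = -3*Z)
M(E) = 0 (M(E) = 0/((2*E)) = 0*(1/(2*E)) = 0)
(w(35) - 4973)/(3237 + M(-3)) = (-3*35 - 4973)/(3237 + 0) = (-105 - 4973)/3237 = -5078*1/3237 = -5078/3237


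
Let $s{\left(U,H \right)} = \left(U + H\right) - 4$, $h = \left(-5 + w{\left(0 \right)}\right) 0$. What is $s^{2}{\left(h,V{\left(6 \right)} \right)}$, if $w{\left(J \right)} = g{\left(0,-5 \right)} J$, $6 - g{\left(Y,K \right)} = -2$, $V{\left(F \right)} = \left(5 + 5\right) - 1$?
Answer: $25$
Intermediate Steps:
$V{\left(F \right)} = 9$ ($V{\left(F \right)} = 10 - 1 = 9$)
$g{\left(Y,K \right)} = 8$ ($g{\left(Y,K \right)} = 6 - -2 = 6 + 2 = 8$)
$w{\left(J \right)} = 8 J$
$h = 0$ ($h = \left(-5 + 8 \cdot 0\right) 0 = \left(-5 + 0\right) 0 = \left(-5\right) 0 = 0$)
$s{\left(U,H \right)} = -4 + H + U$ ($s{\left(U,H \right)} = \left(H + U\right) - 4 = -4 + H + U$)
$s^{2}{\left(h,V{\left(6 \right)} \right)} = \left(-4 + 9 + 0\right)^{2} = 5^{2} = 25$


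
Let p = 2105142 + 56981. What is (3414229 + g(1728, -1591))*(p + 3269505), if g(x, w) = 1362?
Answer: 18552219712148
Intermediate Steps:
p = 2162123
(3414229 + g(1728, -1591))*(p + 3269505) = (3414229 + 1362)*(2162123 + 3269505) = 3415591*5431628 = 18552219712148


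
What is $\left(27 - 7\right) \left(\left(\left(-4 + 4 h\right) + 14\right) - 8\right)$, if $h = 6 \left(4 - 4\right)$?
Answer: $40$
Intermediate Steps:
$h = 0$ ($h = 6 \cdot 0 = 0$)
$\left(27 - 7\right) \left(\left(\left(-4 + 4 h\right) + 14\right) - 8\right) = \left(27 - 7\right) \left(\left(\left(-4 + 4 \cdot 0\right) + 14\right) - 8\right) = 20 \left(\left(\left(-4 + 0\right) + 14\right) - 8\right) = 20 \left(\left(-4 + 14\right) - 8\right) = 20 \left(10 - 8\right) = 20 \cdot 2 = 40$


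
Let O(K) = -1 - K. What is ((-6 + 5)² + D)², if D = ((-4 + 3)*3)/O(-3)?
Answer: ¼ ≈ 0.25000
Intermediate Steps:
D = -3/2 (D = ((-4 + 3)*3)/(-1 - 1*(-3)) = (-1*3)/(-1 + 3) = -3/2 ≈ -1.5000)
((-6 + 5)² + D)² = ((-6 + 5)² - 3/2)² = ((-1)² - 3/2)² = (1 - 3/2)² = (-½)² = ¼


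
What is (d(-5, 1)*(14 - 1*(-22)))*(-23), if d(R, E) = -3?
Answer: 2484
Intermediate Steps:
(d(-5, 1)*(14 - 1*(-22)))*(-23) = -3*(14 - 1*(-22))*(-23) = -3*(14 + 22)*(-23) = -3*36*(-23) = -108*(-23) = 2484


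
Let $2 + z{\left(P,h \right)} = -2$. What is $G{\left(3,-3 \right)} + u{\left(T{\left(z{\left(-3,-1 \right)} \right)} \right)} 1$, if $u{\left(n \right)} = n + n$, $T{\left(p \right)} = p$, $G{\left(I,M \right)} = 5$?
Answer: $-3$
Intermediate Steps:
$z{\left(P,h \right)} = -4$ ($z{\left(P,h \right)} = -2 - 2 = -4$)
$u{\left(n \right)} = 2 n$
$G{\left(3,-3 \right)} + u{\left(T{\left(z{\left(-3,-1 \right)} \right)} \right)} 1 = 5 + 2 \left(-4\right) 1 = 5 - 8 = -3$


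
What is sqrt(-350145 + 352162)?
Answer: sqrt(2017) ≈ 44.911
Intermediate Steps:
sqrt(-350145 + 352162) = sqrt(2017)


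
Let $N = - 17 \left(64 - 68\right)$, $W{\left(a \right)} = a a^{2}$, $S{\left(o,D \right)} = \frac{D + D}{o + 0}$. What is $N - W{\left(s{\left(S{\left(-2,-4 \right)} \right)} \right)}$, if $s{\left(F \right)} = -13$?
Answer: $2265$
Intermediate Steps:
$S{\left(o,D \right)} = \frac{2 D}{o}$
$W{\left(a \right)} = a^{3}$
$N = 68$ ($N = \left(-17\right) \left(-4\right) = 68$)
$N - W{\left(s{\left(S{\left(-2,-4 \right)} \right)} \right)} = 68 - \left(-13\right)^{3} = 68 - -2197 = 68 + 2197 = 2265$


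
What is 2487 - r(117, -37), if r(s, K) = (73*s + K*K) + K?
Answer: -7386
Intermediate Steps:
r(s, K) = K + K² + 73*s (r(s, K) = (73*s + K²) + K = (K² + 73*s) + K = K + K² + 73*s)
2487 - r(117, -37) = 2487 - (-37 + (-37)² + 73*117) = 2487 - (-37 + 1369 + 8541) = 2487 - 1*9873 = 2487 - 9873 = -7386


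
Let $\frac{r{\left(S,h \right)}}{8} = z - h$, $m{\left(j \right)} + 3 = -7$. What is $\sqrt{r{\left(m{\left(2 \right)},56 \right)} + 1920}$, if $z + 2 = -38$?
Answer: $24 \sqrt{2} \approx 33.941$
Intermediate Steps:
$z = -40$ ($z = -2 - 38 = -40$)
$m{\left(j \right)} = -10$ ($m{\left(j \right)} = -3 - 7 = -10$)
$r{\left(S,h \right)} = -320 - 8 h$ ($r{\left(S,h \right)} = 8 \left(-40 - h\right) = -320 - 8 h$)
$\sqrt{r{\left(m{\left(2 \right)},56 \right)} + 1920} = \sqrt{\left(-320 - 448\right) + 1920} = \sqrt{-768 + 1920} = \sqrt{1152} = 24 \sqrt{2}$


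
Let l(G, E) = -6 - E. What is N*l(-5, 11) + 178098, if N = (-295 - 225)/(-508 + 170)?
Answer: 2314934/13 ≈ 1.7807e+5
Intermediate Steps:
N = 20/13 (N = -520/(-338) = -520*(-1/338) = 20/13 ≈ 1.5385)
N*l(-5, 11) + 178098 = 20*(-6 - 1*11)/13 + 178098 = 20*(-6 - 11)/13 + 178098 = (20/13)*(-17) + 178098 = -340/13 + 178098 = 2314934/13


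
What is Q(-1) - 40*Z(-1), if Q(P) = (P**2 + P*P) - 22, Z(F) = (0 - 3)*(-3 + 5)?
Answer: 220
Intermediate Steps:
Z(F) = -6 (Z(F) = -3*2 = -6)
Q(P) = -22 + 2*P**2 (Q(P) = (P**2 + P**2) - 22 = 2*P**2 - 22 = -22 + 2*P**2)
Q(-1) - 40*Z(-1) = (-22 + 2*(-1)**2) - 40*(-6) = (-22 + 2*1) - 1*(-240) = (-22 + 2) + 240 = -20 + 240 = 220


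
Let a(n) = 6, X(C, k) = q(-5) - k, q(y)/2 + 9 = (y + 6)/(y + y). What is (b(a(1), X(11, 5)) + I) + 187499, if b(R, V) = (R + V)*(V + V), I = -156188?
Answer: 802727/25 ≈ 32109.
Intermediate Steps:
q(y) = -18 + (6 + y)/y (q(y) = -18 + 2*((y + 6)/(y + y)) = -18 + 2*((6 + y)/((2*y))) = -18 + 2*((6 + y)*(1/(2*y))) = -18 + 2*((6 + y)/(2*y)) = -18 + (6 + y)/y)
X(C, k) = -91/5 - k (X(C, k) = (-17 + 6/(-5)) - k = (-17 + 6*(-⅕)) - k = (-17 - 6/5) - k = -91/5 - k)
b(R, V) = 2*V*(R + V) (b(R, V) = (R + V)*(2*V) = 2*V*(R + V))
(b(a(1), X(11, 5)) + I) + 187499 = (2*(-91/5 - 1*5)*(6 + (-91/5 - 1*5)) - 156188) + 187499 = (2*(-91/5 - 5)*(6 + (-91/5 - 5)) - 156188) + 187499 = (2*(-116/5)*(6 - 116/5) - 156188) + 187499 = (2*(-116/5)*(-86/5) - 156188) + 187499 = (19952/25 - 156188) + 187499 = -3884748/25 + 187499 = 802727/25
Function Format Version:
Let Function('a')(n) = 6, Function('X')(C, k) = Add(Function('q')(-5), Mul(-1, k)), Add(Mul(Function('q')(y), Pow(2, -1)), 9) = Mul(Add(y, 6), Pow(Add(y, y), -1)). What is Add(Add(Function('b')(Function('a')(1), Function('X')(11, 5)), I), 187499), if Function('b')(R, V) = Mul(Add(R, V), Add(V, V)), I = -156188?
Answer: Rational(802727, 25) ≈ 32109.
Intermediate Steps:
Function('q')(y) = Add(-18, Mul(Pow(y, -1), Add(6, y))) (Function('q')(y) = Add(-18, Mul(2, Mul(Add(y, 6), Pow(Add(y, y), -1)))) = Add(-18, Mul(2, Mul(Add(6, y), Pow(Mul(2, y), -1)))) = Add(-18, Mul(2, Mul(Add(6, y), Mul(Rational(1, 2), Pow(y, -1))))) = Add(-18, Mul(2, Mul(Rational(1, 2), Pow(y, -1), Add(6, y)))) = Add(-18, Mul(Pow(y, -1), Add(6, y))))
Function('X')(C, k) = Add(Rational(-91, 5), Mul(-1, k)) (Function('X')(C, k) = Add(Add(-17, Mul(6, Pow(-5, -1))), Mul(-1, k)) = Add(Add(-17, Mul(6, Rational(-1, 5))), Mul(-1, k)) = Add(Add(-17, Rational(-6, 5)), Mul(-1, k)) = Add(Rational(-91, 5), Mul(-1, k)))
Function('b')(R, V) = Mul(2, V, Add(R, V)) (Function('b')(R, V) = Mul(Add(R, V), Mul(2, V)) = Mul(2, V, Add(R, V)))
Add(Add(Function('b')(Function('a')(1), Function('X')(11, 5)), I), 187499) = Add(Add(Mul(2, Add(Rational(-91, 5), Mul(-1, 5)), Add(6, Add(Rational(-91, 5), Mul(-1, 5)))), -156188), 187499) = Add(Add(Mul(2, Add(Rational(-91, 5), -5), Add(6, Add(Rational(-91, 5), -5))), -156188), 187499) = Add(Add(Mul(2, Rational(-116, 5), Add(6, Rational(-116, 5))), -156188), 187499) = Add(Add(Mul(2, Rational(-116, 5), Rational(-86, 5)), -156188), 187499) = Add(Add(Rational(19952, 25), -156188), 187499) = Add(Rational(-3884748, 25), 187499) = Rational(802727, 25)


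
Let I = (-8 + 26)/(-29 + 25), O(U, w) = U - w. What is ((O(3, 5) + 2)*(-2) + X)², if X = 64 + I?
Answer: 14161/4 ≈ 3540.3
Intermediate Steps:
I = -9/2 (I = 18/(-4) = 18*(-¼) = -9/2 ≈ -4.5000)
X = 119/2 (X = 64 - 9/2 = 119/2 ≈ 59.500)
((O(3, 5) + 2)*(-2) + X)² = (((3 - 1*5) + 2)*(-2) + 119/2)² = (((3 - 5) + 2)*(-2) + 119/2)² = ((-2 + 2)*(-2) + 119/2)² = (0*(-2) + 119/2)² = (0 + 119/2)² = (119/2)² = 14161/4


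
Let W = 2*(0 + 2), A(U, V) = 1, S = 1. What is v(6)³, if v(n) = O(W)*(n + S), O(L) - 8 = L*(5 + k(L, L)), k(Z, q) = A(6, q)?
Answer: 11239424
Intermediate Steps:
W = 4 (W = 2*2 = 4)
k(Z, q) = 1
O(L) = 8 + 6*L (O(L) = 8 + L*(5 + 1) = 8 + L*6 = 8 + 6*L)
v(n) = 32 + 32*n (v(n) = (8 + 6*4)*(n + 1) = (8 + 24)*(1 + n) = 32*(1 + n) = 32 + 32*n)
v(6)³ = (32 + 32*6)³ = (32 + 192)³ = 224³ = 11239424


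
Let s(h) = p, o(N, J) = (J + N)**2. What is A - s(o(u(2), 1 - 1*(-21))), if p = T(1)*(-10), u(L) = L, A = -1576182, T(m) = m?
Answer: -1576172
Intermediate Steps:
p = -10 (p = 1*(-10) = -10)
s(h) = -10
A - s(o(u(2), 1 - 1*(-21))) = -1576182 - 1*(-10) = -1576182 + 10 = -1576172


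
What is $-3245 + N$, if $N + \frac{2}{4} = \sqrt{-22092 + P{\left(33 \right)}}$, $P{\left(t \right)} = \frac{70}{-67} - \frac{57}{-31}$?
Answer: $- \frac{6491}{2} + \frac{i \sqrt{95299894495}}{2077} \approx -3245.5 + 148.63 i$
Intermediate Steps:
$P{\left(t \right)} = \frac{1649}{2077}$ ($P{\left(t \right)} = 70 \left(- \frac{1}{67}\right) - - \frac{57}{31} = - \frac{70}{67} + \frac{57}{31} = \frac{1649}{2077}$)
$N = - \frac{1}{2} + \frac{i \sqrt{95299894495}}{2077}$ ($N = - \frac{1}{2} + \sqrt{-22092 + \frac{1649}{2077}} = - \frac{1}{2} + \sqrt{- \frac{45883435}{2077}} = - \frac{1}{2} + \frac{i \sqrt{95299894495}}{2077} \approx -0.5 + 148.63 i$)
$-3245 + N = -3245 - \left(\frac{1}{2} - \frac{i \sqrt{95299894495}}{2077}\right) = - \frac{6491}{2} + \frac{i \sqrt{95299894495}}{2077}$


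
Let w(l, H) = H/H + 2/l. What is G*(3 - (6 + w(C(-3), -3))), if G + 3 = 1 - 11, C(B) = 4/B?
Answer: 65/2 ≈ 32.500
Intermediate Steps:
G = -13 (G = -3 + (1 - 11) = -3 - 10 = -13)
w(l, H) = 1 + 2/l
G*(3 - (6 + w(C(-3), -3))) = -13*(3 - (6 + (2 + 4/(-3))/((4/(-3))))) = -13*(3 - (6 + (2 + 4*(-1/3))/((4*(-1/3))))) = -13*(3 - (6 + (2 - 4/3)/(-4/3))) = -13*(3 - (6 - 3/4*2/3)) = -13*(3 - (6 - 1/2)) = -13*(3 - 1*11/2) = -13*(3 - 11/2) = -13*(-5/2) = 65/2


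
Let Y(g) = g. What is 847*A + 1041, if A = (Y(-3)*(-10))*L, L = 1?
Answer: 26451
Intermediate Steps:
A = 30 (A = -3*(-10)*1 = 30*1 = 30)
847*A + 1041 = 847*30 + 1041 = 25410 + 1041 = 26451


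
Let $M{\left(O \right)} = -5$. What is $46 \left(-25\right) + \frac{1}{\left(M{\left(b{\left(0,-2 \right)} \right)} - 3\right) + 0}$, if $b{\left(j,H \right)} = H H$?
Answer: $- \frac{9201}{8} \approx -1150.1$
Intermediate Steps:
$b{\left(j,H \right)} = H^{2}$
$46 \left(-25\right) + \frac{1}{\left(M{\left(b{\left(0,-2 \right)} \right)} - 3\right) + 0} = 46 \left(-25\right) + \frac{1}{\left(-5 - 3\right) + 0} = -1150 + \frac{1}{-8 + 0} = -1150 + \frac{1}{-8} = -1150 - \frac{1}{8} = - \frac{9201}{8}$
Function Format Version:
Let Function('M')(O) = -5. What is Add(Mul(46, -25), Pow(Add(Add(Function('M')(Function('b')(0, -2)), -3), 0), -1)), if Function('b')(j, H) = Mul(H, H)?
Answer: Rational(-9201, 8) ≈ -1150.1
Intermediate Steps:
Function('b')(j, H) = Pow(H, 2)
Add(Mul(46, -25), Pow(Add(Add(Function('M')(Function('b')(0, -2)), -3), 0), -1)) = Add(Mul(46, -25), Pow(Add(Add(-5, -3), 0), -1)) = Add(-1150, Pow(Add(-8, 0), -1)) = Add(-1150, Pow(-8, -1)) = Add(-1150, Rational(-1, 8)) = Rational(-9201, 8)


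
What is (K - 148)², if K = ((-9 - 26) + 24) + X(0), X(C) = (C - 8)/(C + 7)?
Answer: 1256641/49 ≈ 25646.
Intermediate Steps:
X(C) = (-8 + C)/(7 + C)
K = -85/7 (K = ((-9 - 26) + 24) + (-8 + 0)/(7 + 0) = (-35 + 24) - 8/7 = -11 + (⅐)*(-8) = -11 - 8/7 = -85/7 ≈ -12.143)
(K - 148)² = (-85/7 - 148)² = (-1121/7)² = 1256641/49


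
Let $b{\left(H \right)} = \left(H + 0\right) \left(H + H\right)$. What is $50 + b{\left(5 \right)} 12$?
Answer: $650$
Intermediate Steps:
$b{\left(H \right)} = 2 H^{2}$ ($b{\left(H \right)} = H 2 H = 2 H^{2}$)
$50 + b{\left(5 \right)} 12 = 50 + 2 \cdot 5^{2} \cdot 12 = 50 + 2 \cdot 25 \cdot 12 = 50 + 50 \cdot 12 = 50 + 600 = 650$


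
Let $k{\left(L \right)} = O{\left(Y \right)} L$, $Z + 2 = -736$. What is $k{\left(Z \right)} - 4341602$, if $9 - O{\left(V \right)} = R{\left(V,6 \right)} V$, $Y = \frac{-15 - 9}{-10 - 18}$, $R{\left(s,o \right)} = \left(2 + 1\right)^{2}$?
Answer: $- \frac{30397856}{7} \approx -4.3426 \cdot 10^{6}$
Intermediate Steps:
$Z = -738$ ($Z = -2 - 736 = -738$)
$R{\left(s,o \right)} = 9$ ($R{\left(s,o \right)} = 3^{2} = 9$)
$Y = \frac{6}{7}$ ($Y = - \frac{24}{-28} = \left(-24\right) \left(- \frac{1}{28}\right) = \frac{6}{7} \approx 0.85714$)
$O{\left(V \right)} = 9 - 9 V$
$k{\left(L \right)} = \frac{9 L}{7}$ ($k{\left(L \right)} = \left(9 - \frac{54}{7}\right) L = \frac{9 L}{7}$)
$k{\left(Z \right)} - 4341602 = \frac{9}{7} \left(-738\right) - 4341602 = - \frac{6642}{7} - 4341602 = - \frac{30397856}{7}$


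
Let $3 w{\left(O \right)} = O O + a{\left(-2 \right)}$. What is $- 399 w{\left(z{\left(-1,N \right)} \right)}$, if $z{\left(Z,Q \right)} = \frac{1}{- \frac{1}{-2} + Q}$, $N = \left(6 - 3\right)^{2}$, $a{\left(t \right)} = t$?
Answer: $\frac{5026}{19} \approx 264.53$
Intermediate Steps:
$N = 9$ ($N = 3^{2} = 9$)
$z{\left(Z,Q \right)} = \frac{1}{\frac{1}{2} + Q}$ ($z{\left(Z,Q \right)} = \frac{1}{\left(-1\right) \left(- \frac{1}{2}\right) + Q} = \frac{1}{\frac{1}{2} + Q}$)
$w{\left(O \right)} = - \frac{2}{3} + \frac{O^{2}}{3}$ ($w{\left(O \right)} = \frac{O O - 2}{3} = \frac{O^{2} - 2}{3} = \frac{-2 + O^{2}}{3} = - \frac{2}{3} + \frac{O^{2}}{3}$)
$- 399 w{\left(z{\left(-1,N \right)} \right)} = - 399 \left(- \frac{2}{3} + \frac{\left(\frac{2}{1 + 2 \cdot 9}\right)^{2}}{3}\right) = - 399 \left(- \frac{2}{3} + \frac{\left(\frac{2}{1 + 18}\right)^{2}}{3}\right) = - 399 \left(- \frac{2}{3} + \frac{\left(\frac{2}{19}\right)^{2}}{3}\right) = - 399 \left(- \frac{2}{3} + \frac{1}{3} \cdot \frac{4}{361}\right) = - 399 \left(- \frac{2}{3} + \frac{4}{1083}\right) = \left(-399\right) \left(- \frac{718}{1083}\right) = \frac{5026}{19}$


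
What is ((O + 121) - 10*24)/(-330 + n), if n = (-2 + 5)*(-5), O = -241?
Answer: 24/23 ≈ 1.0435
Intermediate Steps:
n = -15 (n = 3*(-5) = -15)
((O + 121) - 10*24)/(-330 + n) = ((-241 + 121) - 10*24)/(-330 - 15) = (-120 - 240)/(-345) = -360*(-1/345) = 24/23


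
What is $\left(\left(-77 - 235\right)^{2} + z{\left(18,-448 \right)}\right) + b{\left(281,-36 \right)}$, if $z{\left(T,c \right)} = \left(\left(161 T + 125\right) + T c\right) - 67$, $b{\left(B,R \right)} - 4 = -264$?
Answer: $91976$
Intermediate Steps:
$b{\left(B,R \right)} = -260$ ($b{\left(B,R \right)} = 4 - 264 = -260$)
$z{\left(T,c \right)} = 58 + 161 T + T c$ ($z{\left(T,c \right)} = \left(\left(125 + 161 T\right) + T c\right) - 67 = \left(125 + 161 T + T c\right) - 67 = 58 + 161 T + T c$)
$\left(\left(-77 - 235\right)^{2} + z{\left(18,-448 \right)}\right) + b{\left(281,-36 \right)} = \left(\left(-77 - 235\right)^{2} + \left(58 + 161 \cdot 18 + 18 \left(-448\right)\right)\right) - 260 = \left(\left(-312\right)^{2} + \left(58 + 2898 - 8064\right)\right) - 260 = \left(97344 - 5108\right) - 260 = 92236 - 260 = 91976$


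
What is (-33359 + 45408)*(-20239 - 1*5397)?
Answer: -308888164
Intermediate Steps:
(-33359 + 45408)*(-20239 - 1*5397) = 12049*(-20239 - 5397) = 12049*(-25636) = -308888164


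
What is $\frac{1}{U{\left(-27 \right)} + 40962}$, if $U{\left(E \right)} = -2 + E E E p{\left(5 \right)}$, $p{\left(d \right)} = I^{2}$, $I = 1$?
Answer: $\frac{1}{21277} \approx 4.6999 \cdot 10^{-5}$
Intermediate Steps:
$p{\left(d \right)} = 1$ ($p{\left(d \right)} = 1^{2} = 1$)
$U{\left(E \right)} = -2 + E^{3}$ ($U{\left(E \right)} = -2 + E E E 1 = -2 + E^{2} E 1 = -2 + E^{3} \cdot 1 = -2 + E^{3}$)
$\frac{1}{U{\left(-27 \right)} + 40962} = \frac{1}{\left(-2 + \left(-27\right)^{3}\right) + 40962} = \frac{1}{\left(-2 - 19683\right) + 40962} = \frac{1}{-19685 + 40962} = \frac{1}{21277}$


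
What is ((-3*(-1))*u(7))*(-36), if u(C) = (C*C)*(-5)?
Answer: 26460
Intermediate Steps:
u(C) = -5*C² (u(C) = C²*(-5) = -5*C²)
((-3*(-1))*u(7))*(-36) = ((-3*(-1))*(-5*7²))*(-36) = (3*(-5*49))*(-36) = (3*(-245))*(-36) = -735*(-36) = 26460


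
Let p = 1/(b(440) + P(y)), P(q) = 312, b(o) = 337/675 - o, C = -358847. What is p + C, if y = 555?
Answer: -30883450036/86063 ≈ -3.5885e+5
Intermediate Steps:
b(o) = 337/675 - o (b(o) = 337*(1/675) - o = 337/675 - o)
p = -675/86063 (p = 1/((337/675 - 1*440) + 312) = 1/((337/675 - 440) + 312) = 1/(-296663/675 + 312) = 1/(-86063/675) = -675/86063 ≈ -0.0078431)
p + C = -675/86063 - 358847 = -30883450036/86063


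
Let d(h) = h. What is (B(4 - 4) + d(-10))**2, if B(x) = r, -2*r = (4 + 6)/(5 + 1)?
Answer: 4225/36 ≈ 117.36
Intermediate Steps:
r = -5/6 (r = -(4 + 6)/(2*(5 + 1)) = -5/6 ≈ -0.83333)
B(x) = -5/6
(B(4 - 4) + d(-10))**2 = (-5/6 - 10)**2 = (-65/6)**2 = 4225/36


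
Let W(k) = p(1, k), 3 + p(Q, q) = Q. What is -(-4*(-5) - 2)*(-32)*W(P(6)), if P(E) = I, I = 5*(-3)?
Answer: -1152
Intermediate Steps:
p(Q, q) = -3 + Q
I = -15
P(E) = -15
W(k) = -2 (W(k) = -3 + 1 = -2)
-(-4*(-5) - 2)*(-32)*W(P(6)) = -(-4*(-5) - 2)*(-32)*(-2) = -(20 - 2)*(-32)*(-2) = -18*(-32)*(-2) = -(-576)*(-2) = -1*1152 = -1152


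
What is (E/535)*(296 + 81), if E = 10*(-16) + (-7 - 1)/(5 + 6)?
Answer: -666536/5885 ≈ -113.26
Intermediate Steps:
E = -1768/11 (E = -160 - 8/11 = -1768/11 ≈ -160.73)
(E/535)*(296 + 81) = (-1768/11/535)*(296 + 81) = -1768/11*1/535*377 = -1768/5885*377 = -666536/5885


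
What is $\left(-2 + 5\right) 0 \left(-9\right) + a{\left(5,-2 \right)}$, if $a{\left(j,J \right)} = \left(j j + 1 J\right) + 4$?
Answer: $27$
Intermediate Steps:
$a{\left(j,J \right)} = 4 + J + j^{2}$ ($a{\left(j,J \right)} = \left(j^{2} + J\right) + 4 = \left(J + j^{2}\right) + 4 = 4 + J + j^{2}$)
$\left(-2 + 5\right) 0 \left(-9\right) + a{\left(5,-2 \right)} = \left(-2 + 5\right) 0 \left(-9\right) + \left(4 - 2 + 5^{2}\right) = 3 \cdot 0 \left(-9\right) + \left(4 - 2 + 25\right) = 0 \left(-9\right) + 27 = 0 + 27 = 27$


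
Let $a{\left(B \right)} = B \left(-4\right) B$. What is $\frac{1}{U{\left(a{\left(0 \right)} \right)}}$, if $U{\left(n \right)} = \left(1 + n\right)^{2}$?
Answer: $1$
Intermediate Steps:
$a{\left(B \right)} = - 4 B^{2}$ ($a{\left(B \right)} = - 4 B B = - 4 B^{2}$)
$\frac{1}{U{\left(a{\left(0 \right)} \right)}} = \frac{1}{\left(1 - 4 \cdot 0^{2}\right)^{2}} = \frac{1}{\left(1 - 0\right)^{2}} = \frac{1}{\left(1 + 0\right)^{2}} = \frac{1}{1^{2}} = 1^{-1} = 1$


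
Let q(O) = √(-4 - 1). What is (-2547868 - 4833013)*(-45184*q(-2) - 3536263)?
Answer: 26100736387703 + 333497727104*I*√5 ≈ 2.6101e+13 + 7.4572e+11*I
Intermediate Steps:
q(O) = I*√5 (q(O) = √(-5) = I*√5)
(-2547868 - 4833013)*(-45184*q(-2) - 3536263) = (-2547868 - 4833013)*(-45184*I*√5 - 3536263) = -7380881*(-45184*I*√5 - 3536263) = -7380881*(-3536263 - 45184*I*√5) = 26100736387703 + 333497727104*I*√5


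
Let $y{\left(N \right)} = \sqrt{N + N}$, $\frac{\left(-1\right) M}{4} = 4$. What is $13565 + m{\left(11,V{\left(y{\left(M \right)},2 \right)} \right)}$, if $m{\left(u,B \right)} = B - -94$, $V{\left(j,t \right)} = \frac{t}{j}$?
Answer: $13659 - \frac{i \sqrt{2}}{4} \approx 13659.0 - 0.35355 i$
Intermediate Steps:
$M = -16$ ($M = \left(-4\right) 4 = -16$)
$y{\left(N \right)} = \sqrt{2} \sqrt{N}$ ($y{\left(N \right)} = \sqrt{2 N} = \sqrt{2} \sqrt{N}$)
$m{\left(u,B \right)} = 94 + B$ ($m{\left(u,B \right)} = B + 94 = 94 + B$)
$13565 + m{\left(11,V{\left(y{\left(M \right)},2 \right)} \right)} = 13565 + \left(94 + \frac{2}{\sqrt{2} \sqrt{-16}}\right) = 13565 + \left(94 + \frac{2}{\sqrt{2} \cdot 4 i}\right) = 13565 + \left(94 + \frac{2}{4 i \sqrt{2}}\right) = 13565 + \left(94 + 2 \left(- \frac{i \sqrt{2}}{8}\right)\right) = 13565 + \left(94 - \frac{i \sqrt{2}}{4}\right) = 13659 - \frac{i \sqrt{2}}{4}$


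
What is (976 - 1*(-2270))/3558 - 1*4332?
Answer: -2568335/593 ≈ -4331.1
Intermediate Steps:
(976 - 1*(-2270))/3558 - 1*4332 = (976 + 2270)*(1/3558) - 4332 = 3246*(1/3558) - 4332 = 541/593 - 4332 = -2568335/593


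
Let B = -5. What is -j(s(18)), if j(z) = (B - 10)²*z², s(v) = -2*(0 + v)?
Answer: -291600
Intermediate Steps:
s(v) = -2*v
j(z) = 225*z² (j(z) = (-5 - 10)²*z² = (-15)²*z² = 225*z²)
-j(s(18)) = -225*(-2*18)² = -225*(-36)² = -225*1296 = -1*291600 = -291600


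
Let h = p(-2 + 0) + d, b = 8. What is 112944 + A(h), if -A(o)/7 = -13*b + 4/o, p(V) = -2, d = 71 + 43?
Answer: 454687/4 ≈ 1.1367e+5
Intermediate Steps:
d = 114
h = 112 (h = -2 + 114 = 112)
A(o) = 728 - 28/o (A(o) = -7*(-13*8 + 4/o) = -7*(-104 + 4/o) = 728 - 28/o)
112944 + A(h) = 112944 + (728 - 28/112) = 112944 + (728 - 28*1/112) = 112944 + (728 - ¼) = 112944 + 2911/4 = 454687/4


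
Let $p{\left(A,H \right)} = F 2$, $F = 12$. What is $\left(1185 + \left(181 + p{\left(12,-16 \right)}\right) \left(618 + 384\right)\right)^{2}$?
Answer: $42681494025$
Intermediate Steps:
$p{\left(A,H \right)} = 24$ ($p{\left(A,H \right)} = 12 \cdot 2 = 24$)
$\left(1185 + \left(181 + p{\left(12,-16 \right)}\right) \left(618 + 384\right)\right)^{2} = \left(1185 + \left(181 + 24\right) \left(618 + 384\right)\right)^{2} = \left(1185 + 205 \cdot 1002\right)^{2} = \left(1185 + 205410\right)^{2} = 206595^{2} = 42681494025$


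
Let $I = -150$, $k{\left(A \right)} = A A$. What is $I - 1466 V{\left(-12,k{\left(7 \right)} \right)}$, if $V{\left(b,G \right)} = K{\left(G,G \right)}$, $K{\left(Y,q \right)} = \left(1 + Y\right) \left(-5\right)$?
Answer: $366350$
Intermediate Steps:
$k{\left(A \right)} = A^{2}$
$K{\left(Y,q \right)} = -5 - 5 Y$
$V{\left(b,G \right)} = -5 - 5 G$
$I - 1466 V{\left(-12,k{\left(7 \right)} \right)} = -150 - 1466 \left(-5 - 5 \cdot 7^{2}\right) = -150 - 1466 \left(-5 - 245\right) = -150 - -366500 = -150 + 366500 = 366350$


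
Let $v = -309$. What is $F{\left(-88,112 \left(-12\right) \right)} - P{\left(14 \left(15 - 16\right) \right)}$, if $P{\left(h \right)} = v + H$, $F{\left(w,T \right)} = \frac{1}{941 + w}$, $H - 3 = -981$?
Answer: $\frac{1097812}{853} \approx 1287.0$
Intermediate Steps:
$H = -978$ ($H = 3 - 981 = -978$)
$P{\left(h \right)} = -1287$ ($P{\left(h \right)} = -309 - 978 = -1287$)
$F{\left(-88,112 \left(-12\right) \right)} - P{\left(14 \left(15 - 16\right) \right)} = \frac{1}{941 - 88} - -1287 = \frac{1}{853} + 1287 = \frac{1097812}{853}$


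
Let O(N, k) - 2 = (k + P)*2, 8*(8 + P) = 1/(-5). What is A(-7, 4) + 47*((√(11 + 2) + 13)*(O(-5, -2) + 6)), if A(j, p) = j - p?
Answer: -147471/20 - 11327*√13/20 ≈ -9415.5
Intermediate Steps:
P = -321/40 (P = -8 + (1/(-5))/8 = -8 + (1*(-⅕))/8 = -8 + (⅛)*(-⅕) = -8 - 1/40 = -321/40 ≈ -8.0250)
O(N, k) = -281/20 + 2*k (O(N, k) = 2 + (k - 321/40)*2 = 2 + (-321/40 + k)*2 = 2 + (-321/20 + 2*k) = -281/20 + 2*k)
A(-7, 4) + 47*((√(11 + 2) + 13)*(O(-5, -2) + 6)) = (-7 - 1*4) + 47*((√(11 + 2) + 13)*((-281/20 + 2*(-2)) + 6)) = (-7 - 4) + 47*((√13 + 13)*((-281/20 - 4) + 6)) = -11 + 47*((13 + √13)*(-361/20 + 6)) = -11 + 47*((13 + √13)*(-241/20)) = -11 + 47*(-3133/20 - 241*√13/20) = -11 + (-147251/20 - 11327*√13/20) = -147471/20 - 11327*√13/20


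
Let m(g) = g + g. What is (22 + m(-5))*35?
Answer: 420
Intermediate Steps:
m(g) = 2*g
(22 + m(-5))*35 = (22 + 2*(-5))*35 = (22 - 10)*35 = 12*35 = 420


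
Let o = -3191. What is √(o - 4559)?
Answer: 5*I*√310 ≈ 88.034*I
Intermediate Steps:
√(o - 4559) = √(-3191 - 4559) = √(-7750) = 5*I*√310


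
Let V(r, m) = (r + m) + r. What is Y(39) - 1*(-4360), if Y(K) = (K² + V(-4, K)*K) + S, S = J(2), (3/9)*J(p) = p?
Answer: 7096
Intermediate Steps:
V(r, m) = m + 2*r (V(r, m) = (m + r) + r = m + 2*r)
J(p) = 3*p
S = 6 (S = 3*2 = 6)
Y(K) = 6 + K² + K*(-8 + K) (Y(K) = (K² + (K + 2*(-4))*K) + 6 = (K² + (K - 8)*K) + 6 = (K² + (-8 + K)*K) + 6 = (K² + K*(-8 + K)) + 6 = 6 + K² + K*(-8 + K))
Y(39) - 1*(-4360) = (6 + 39² + 39*(-8 + 39)) - 1*(-4360) = (6 + 1521 + 39*31) + 4360 = (6 + 1521 + 1209) + 4360 = 2736 + 4360 = 7096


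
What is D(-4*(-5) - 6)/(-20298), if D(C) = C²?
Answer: -98/10149 ≈ -0.0096561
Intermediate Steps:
D(-4*(-5) - 6)/(-20298) = (-4*(-5) - 6)²/(-20298) = (20 - 6)²*(-1/20298) = 14²*(-1/20298) = 196*(-1/20298) = -98/10149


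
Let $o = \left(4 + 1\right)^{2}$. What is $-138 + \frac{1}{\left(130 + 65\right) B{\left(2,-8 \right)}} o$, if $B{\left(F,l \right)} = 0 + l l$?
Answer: $- \frac{344443}{2496} \approx -138.0$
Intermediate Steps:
$B{\left(F,l \right)} = l^{2}$ ($B{\left(F,l \right)} = 0 + l^{2} = l^{2}$)
$o = 25$ ($o = 5^{2} = 25$)
$-138 + \frac{1}{\left(130 + 65\right) B{\left(2,-8 \right)}} o = -138 + \frac{1}{\left(130 + 65\right) \left(-8\right)^{2}} \cdot 25 = -138 + \frac{1}{195 \cdot 64} \cdot 25 = -138 + \frac{1}{195} \cdot \frac{1}{64} \cdot 25 = -138 + \frac{1}{12480} \cdot 25 = -138 + \frac{5}{2496} = - \frac{344443}{2496}$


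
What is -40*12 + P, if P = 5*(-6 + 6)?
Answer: -480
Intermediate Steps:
P = 0 (P = 5*0 = 0)
-40*12 + P = -40*12 + 0 = -480 + 0 = -480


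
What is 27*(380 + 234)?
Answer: 16578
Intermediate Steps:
27*(380 + 234) = 27*614 = 16578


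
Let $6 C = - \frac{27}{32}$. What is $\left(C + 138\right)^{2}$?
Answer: $\frac{77845329}{4096} \approx 19005.0$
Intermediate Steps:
$C = - \frac{9}{64}$ ($C = \frac{\left(-27\right) \frac{1}{32}}{6} = \frac{1}{6} \left(- \frac{27}{32}\right) = - \frac{9}{64} \approx -0.14063$)
$\left(C + 138\right)^{2} = \left(- \frac{9}{64} + 138\right)^{2} = \left(\frac{8823}{64}\right)^{2} = \frac{77845329}{4096}$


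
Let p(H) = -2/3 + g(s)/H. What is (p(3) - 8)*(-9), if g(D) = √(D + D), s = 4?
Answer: 78 - 6*√2 ≈ 69.515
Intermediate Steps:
g(D) = √2*√D (g(D) = √(2*D) = √2*√D)
p(H) = -⅔ + 2*√2/H (p(H) = -2/3 + (√2*√4)/H = -2*⅓ + (√2*2)/H = -⅔ + (2*√2)/H = -⅔ + 2*√2/H)
(p(3) - 8)*(-9) = ((-⅔ + 2*√2/3) - 8)*(-9) = (-26/3 + 2*√2/3)*(-9) = 78 - 6*√2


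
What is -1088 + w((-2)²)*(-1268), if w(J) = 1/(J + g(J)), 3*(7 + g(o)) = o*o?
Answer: -11420/7 ≈ -1631.4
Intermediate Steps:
g(o) = -7 + o²/3 (g(o) = -7 + (o*o)/3 = -7 + o²/3)
w(J) = 1/(-7 + J + J²/3) (w(J) = 1/(J + (-7 + J²/3)) = 1/(-7 + J + J²/3))
-1088 + w((-2)²)*(-1268) = -1088 + (3/(-21 + ((-2)²)² + 3*(-2)²))*(-1268) = -1088 + (3/(-21 + 4² + 3*4))*(-1268) = -1088 + (3/(-21 + 16 + 12))*(-1268) = -1088 + (3/7)*(-1268) = -1088 - 3804/7 = -11420/7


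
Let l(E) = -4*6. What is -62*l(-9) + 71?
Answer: 1559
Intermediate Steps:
l(E) = -24
-62*l(-9) + 71 = -62*(-24) + 71 = 1488 + 71 = 1559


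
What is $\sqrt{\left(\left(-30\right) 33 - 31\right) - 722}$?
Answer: $i \sqrt{1743} \approx 41.749 i$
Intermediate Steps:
$\sqrt{\left(\left(-30\right) 33 - 31\right) - 722} = \sqrt{\left(-990 - 31\right) - 722} = \sqrt{-1021 - 722} = \sqrt{-1743} = i \sqrt{1743}$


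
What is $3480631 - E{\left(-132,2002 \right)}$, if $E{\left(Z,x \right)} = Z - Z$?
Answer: $3480631$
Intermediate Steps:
$E{\left(Z,x \right)} = 0$
$3480631 - E{\left(-132,2002 \right)} = 3480631 - 0 = 3480631 + 0 = 3480631$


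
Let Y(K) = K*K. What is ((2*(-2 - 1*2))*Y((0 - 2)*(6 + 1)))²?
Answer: 2458624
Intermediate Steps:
Y(K) = K²
((2*(-2 - 1*2))*Y((0 - 2)*(6 + 1)))² = ((2*(-2 - 1*2))*((0 - 2)*(6 + 1))²)² = ((2*(-2 - 2))*(-2*7)²)² = ((2*(-4))*(-14)²)² = (-8*196)² = (-1568)² = 2458624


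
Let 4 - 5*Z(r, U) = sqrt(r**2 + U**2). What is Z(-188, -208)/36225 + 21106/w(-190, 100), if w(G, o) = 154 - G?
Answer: 1911412813/31153500 - 68*sqrt(17)/181125 ≈ 61.353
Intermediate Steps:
Z(r, U) = 4/5 - sqrt(U**2 + r**2)/5 (Z(r, U) = 4/5 - sqrt(r**2 + U**2)/5 = 4/5 - sqrt(U**2 + r**2)/5)
Z(-188, -208)/36225 + 21106/w(-190, 100) = (4/5 - sqrt((-208)**2 + (-188)**2)/5)/36225 + 21106/(154 - 1*(-190)) = (4/5 - sqrt(43264 + 35344)/5)*(1/36225) + 21106/(154 + 190) = (4/5 - 68*sqrt(17)/5)*(1/36225) + 21106/344 = (4/5 - 68*sqrt(17)/5)*(1/36225) + 21106*(1/344) = (4/5 - 68*sqrt(17)/5)*(1/36225) + 10553/172 = (4/181125 - 68*sqrt(17)/181125) + 10553/172 = 1911412813/31153500 - 68*sqrt(17)/181125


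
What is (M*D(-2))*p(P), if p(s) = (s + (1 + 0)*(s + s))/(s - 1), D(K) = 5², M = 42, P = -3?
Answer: 4725/2 ≈ 2362.5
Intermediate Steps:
D(K) = 25
p(s) = 3*s/(-1 + s) (p(s) = (s + 1*(2*s))/(-1 + s) = (s + 2*s)/(-1 + s) = (3*s)/(-1 + s) = 3*s/(-1 + s))
(M*D(-2))*p(P) = (42*25)*(3*(-3)/(-1 - 3)) = 1050*(3*(-3)/(-4)) = 1050*(3*(-3)*(-¼)) = 1050*(9/4) = 4725/2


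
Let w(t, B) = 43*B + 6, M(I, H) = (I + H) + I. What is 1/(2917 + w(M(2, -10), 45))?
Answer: 1/4858 ≈ 0.00020585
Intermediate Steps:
M(I, H) = H + 2*I (M(I, H) = (H + I) + I = H + 2*I)
w(t, B) = 6 + 43*B
1/(2917 + w(M(2, -10), 45)) = 1/(2917 + (6 + 43*45)) = 1/(2917 + (6 + 1935)) = 1/(2917 + 1941) = 1/4858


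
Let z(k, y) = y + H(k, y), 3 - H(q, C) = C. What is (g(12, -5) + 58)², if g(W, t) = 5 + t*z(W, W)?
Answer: 2304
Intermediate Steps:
H(q, C) = 3 - C
z(k, y) = 3 (z(k, y) = y + (3 - y) = 3)
g(W, t) = 5 + 3*t (g(W, t) = 5 + t*3 = 5 + 3*t)
(g(12, -5) + 58)² = ((5 + 3*(-5)) + 58)² = ((5 - 15) + 58)² = (-10 + 58)² = 48² = 2304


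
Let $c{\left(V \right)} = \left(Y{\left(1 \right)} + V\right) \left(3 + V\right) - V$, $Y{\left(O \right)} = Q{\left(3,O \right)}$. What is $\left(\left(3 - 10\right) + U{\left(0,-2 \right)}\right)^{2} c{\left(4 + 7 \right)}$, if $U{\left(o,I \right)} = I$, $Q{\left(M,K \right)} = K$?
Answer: $12717$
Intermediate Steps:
$Y{\left(O \right)} = O$
$c{\left(V \right)} = - V + \left(1 + V\right) \left(3 + V\right)$ ($c{\left(V \right)} = \left(1 + V\right) \left(3 + V\right) - V = - V + \left(1 + V\right) \left(3 + V\right)$)
$\left(\left(3 - 10\right) + U{\left(0,-2 \right)}\right)^{2} c{\left(4 + 7 \right)} = \left(\left(3 - 10\right) - 2\right)^{2} \left(3 + \left(4 + 7\right)^{2} + 3 \left(4 + 7\right)\right) = \left(\left(3 - 10\right) - 2\right)^{2} \left(3 + 11^{2} + 3 \cdot 11\right) = \left(-7 - 2\right)^{2} \left(3 + 121 + 33\right) = \left(-9\right)^{2} \cdot 157 = 81 \cdot 157 = 12717$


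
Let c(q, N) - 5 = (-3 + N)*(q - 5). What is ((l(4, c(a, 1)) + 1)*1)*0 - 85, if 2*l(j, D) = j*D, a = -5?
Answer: -85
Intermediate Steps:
c(q, N) = 5 + (-5 + q)*(-3 + N) (c(q, N) = 5 + (-3 + N)*(q - 5) = 5 + (-3 + N)*(-5 + q) = 5 + (-5 + q)*(-3 + N))
l(j, D) = D*j/2 (l(j, D) = (j*D)/2 = (D*j)/2 = D*j/2)
((l(4, c(a, 1)) + 1)*1)*0 - 85 = (((1/2)*(20 - 5*1 - 3*(-5) + 1*(-5))*4 + 1)*1)*0 - 85 = (((1/2)*(20 - 5 + 15 - 5)*4 + 1)*1)*0 - 85 = (((1/2)*25*4 + 1)*1)*0 - 85 = ((50 + 1)*1)*0 - 85 = (51*1)*0 - 85 = 51*0 - 85 = 0 - 85 = -85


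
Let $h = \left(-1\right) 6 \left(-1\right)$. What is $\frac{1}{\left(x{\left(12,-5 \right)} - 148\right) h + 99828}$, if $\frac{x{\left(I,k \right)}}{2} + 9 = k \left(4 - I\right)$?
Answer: $\frac{1}{99312} \approx 1.0069 \cdot 10^{-5}$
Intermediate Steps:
$x{\left(I,k \right)} = -18 + 2 k \left(4 - I\right)$
$h = 6$ ($h = \left(-6\right) \left(-1\right) = 6$)
$\frac{1}{\left(x{\left(12,-5 \right)} - 148\right) h + 99828} = \frac{1}{\left(\left(-18 + 8 \left(-5\right) - 24 \left(-5\right)\right) - 148\right) 6 + 99828} = \frac{1}{\left(\left(-18 - 40 + 120\right) - 148\right) 6 + 99828} = \frac{1}{\left(62 - 148\right) 6 + 99828} = \frac{1}{\left(-86\right) 6 + 99828} = \frac{1}{-516 + 99828} = \frac{1}{99312}$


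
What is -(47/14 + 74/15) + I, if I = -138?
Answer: -30721/210 ≈ -146.29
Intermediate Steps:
-(47/14 + 74/15) + I = -(47/14 + 74/15) - 138 = -1*1741/210 - 138 = -1741/210 - 138 = -30721/210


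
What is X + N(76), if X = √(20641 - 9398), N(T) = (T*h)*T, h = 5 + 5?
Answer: 57760 + √11243 ≈ 57866.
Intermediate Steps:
h = 10
N(T) = 10*T² (N(T) = (T*10)*T = (10*T)*T = 10*T²)
X = √11243 ≈ 106.03
X + N(76) = √11243 + 10*76² = √11243 + 10*5776 = √11243 + 57760 = 57760 + √11243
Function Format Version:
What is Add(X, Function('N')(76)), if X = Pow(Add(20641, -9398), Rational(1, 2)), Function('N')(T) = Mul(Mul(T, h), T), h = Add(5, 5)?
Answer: Add(57760, Pow(11243, Rational(1, 2))) ≈ 57866.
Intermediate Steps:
h = 10
Function('N')(T) = Mul(10, Pow(T, 2)) (Function('N')(T) = Mul(Mul(T, 10), T) = Mul(Mul(10, T), T) = Mul(10, Pow(T, 2)))
X = Pow(11243, Rational(1, 2)) ≈ 106.03
Add(X, Function('N')(76)) = Add(Pow(11243, Rational(1, 2)), Mul(10, Pow(76, 2))) = Add(Pow(11243, Rational(1, 2)), Mul(10, 5776)) = Add(Pow(11243, Rational(1, 2)), 57760) = Add(57760, Pow(11243, Rational(1, 2)))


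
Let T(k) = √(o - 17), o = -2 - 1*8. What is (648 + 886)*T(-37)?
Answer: 4602*I*√3 ≈ 7970.9*I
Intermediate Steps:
o = -10 (o = -2 - 8 = -10)
T(k) = 3*I*√3 (T(k) = √(-10 - 17) = √(-27) = 3*I*√3)
(648 + 886)*T(-37) = (648 + 886)*(3*I*√3) = 1534*(3*I*√3) = 4602*I*√3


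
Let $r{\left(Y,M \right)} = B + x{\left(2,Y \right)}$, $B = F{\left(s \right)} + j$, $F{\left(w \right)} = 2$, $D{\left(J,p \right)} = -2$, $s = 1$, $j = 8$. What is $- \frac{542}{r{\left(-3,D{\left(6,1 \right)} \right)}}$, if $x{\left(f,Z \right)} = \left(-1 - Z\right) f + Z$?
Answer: $- \frac{542}{11} \approx -49.273$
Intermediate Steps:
$B = 10$ ($B = 2 + 8 = 10$)
$x{\left(f,Z \right)} = Z + f \left(-1 - Z\right)$ ($x{\left(f,Z \right)} = f \left(-1 - Z\right) + Z = Z + f \left(-1 - Z\right)$)
$r{\left(Y,M \right)} = 8 - Y$ ($r{\left(Y,M \right)} = 10 - \left(2 - Y + Y 2\right) = 10 - \left(2 + Y\right) = 8 - Y$)
$- \frac{542}{r{\left(-3,D{\left(6,1 \right)} \right)}} = - \frac{542}{8 - -3} = - \frac{542}{8 + 3} = - \frac{542}{11}$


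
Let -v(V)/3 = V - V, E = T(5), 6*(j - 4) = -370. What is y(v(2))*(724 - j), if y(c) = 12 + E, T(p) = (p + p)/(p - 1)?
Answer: 68005/6 ≈ 11334.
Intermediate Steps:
j = -173/3 (j = 4 + (1/6)*(-370) = 4 - 185/3 = -173/3 ≈ -57.667)
T(p) = 2*p/(-1 + p) (T(p) = (2*p)/(-1 + p) = 2*p/(-1 + p))
E = 5/2 (E = 2*5/(-1 + 5) = 2*5/4 = 2*5*(1/4) = 5/2 ≈ 2.5000)
v(V) = 0 (v(V) = -3*(V - V) = -3*0 = 0)
y(c) = 29/2 (y(c) = 12 + 5/2 = 29/2)
y(v(2))*(724 - j) = 29*(724 - 1*(-173/3))/2 = 29*(724 + 173/3)/2 = (29/2)*(2345/3) = 68005/6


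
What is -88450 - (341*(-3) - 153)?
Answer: -87274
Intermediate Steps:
-88450 - (341*(-3) - 153) = -88450 - (-1023 - 153) = -88450 - 1*(-1176) = -88450 + 1176 = -87274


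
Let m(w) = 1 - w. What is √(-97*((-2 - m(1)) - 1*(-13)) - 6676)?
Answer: I*√7743 ≈ 87.994*I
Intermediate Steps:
√(-97*((-2 - m(1)) - 1*(-13)) - 6676) = √(-97*((-2 - (1 - 1*1)) - 1*(-13)) - 6676) = √(-97*((-2 - (1 - 1)) + 13) - 6676) = √(-97*((-2 - 1*0) + 13) - 6676) = √(-97*((-2 + 0) + 13) - 6676) = √(-97*(-2 + 13) - 6676) = √(-97*11 - 6676) = √(-1067 - 6676) = √(-7743) = I*√7743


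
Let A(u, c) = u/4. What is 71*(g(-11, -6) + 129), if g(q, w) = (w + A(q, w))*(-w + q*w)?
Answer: -35571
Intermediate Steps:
A(u, c) = u/4 (A(u, c) = u*(¼) = u/4)
g(q, w) = (w + q/4)*(-w + q*w)
71*(g(-11, -6) + 129) = 71*((¼)*(-6)*((-11)² - 1*(-11) - 4*(-6) + 4*(-11)*(-6)) + 129) = 71*((¼)*(-6)*(121 + 11 + 24 + 264) + 129) = 71*((¼)*(-6)*420 + 129) = 71*(-630 + 129) = 71*(-501) = -35571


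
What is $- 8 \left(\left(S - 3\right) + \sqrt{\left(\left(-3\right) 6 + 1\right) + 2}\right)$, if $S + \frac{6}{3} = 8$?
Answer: $-24 - 8 i \sqrt{15} \approx -24.0 - 30.984 i$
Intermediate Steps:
$S = 6$ ($S = -2 + 8 = 6$)
$- 8 \left(\left(S - 3\right) + \sqrt{\left(\left(-3\right) 6 + 1\right) + 2}\right) = - 8 \left(\left(6 - 3\right) + \sqrt{\left(\left(-3\right) 6 + 1\right) + 2}\right) = - 8 \left(\left(6 - 3\right) + \sqrt{\left(-18 + 1\right) + 2}\right) = - 8 \left(3 + \sqrt{-17 + 2}\right) = - 8 \left(3 + \sqrt{-15}\right) = - 8 \left(3 + i \sqrt{15}\right) = -24 - 8 i \sqrt{15}$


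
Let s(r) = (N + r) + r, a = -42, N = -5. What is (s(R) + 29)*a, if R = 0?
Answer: -1008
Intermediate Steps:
s(r) = -5 + 2*r (s(r) = (-5 + r) + r = -5 + 2*r)
(s(R) + 29)*a = ((-5 + 2*0) + 29)*(-42) = ((-5 + 0) + 29)*(-42) = (-5 + 29)*(-42) = 24*(-42) = -1008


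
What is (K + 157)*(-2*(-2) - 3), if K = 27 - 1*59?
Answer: 125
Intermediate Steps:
K = -32 (K = 27 - 59 = -32)
(K + 157)*(-2*(-2) - 3) = (-32 + 157)*(-2*(-2) - 3) = 125*(4 - 3) = 125*1 = 125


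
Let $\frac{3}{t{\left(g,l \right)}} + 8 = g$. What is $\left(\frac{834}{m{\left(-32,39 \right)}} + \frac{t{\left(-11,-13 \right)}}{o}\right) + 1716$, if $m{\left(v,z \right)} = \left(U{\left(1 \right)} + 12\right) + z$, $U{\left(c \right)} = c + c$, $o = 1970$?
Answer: $\frac{3435400101}{1983790} \approx 1731.7$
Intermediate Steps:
$U{\left(c \right)} = 2 c$
$t{\left(g,l \right)} = \frac{3}{-8 + g}$
$m{\left(v,z \right)} = 14 + z$ ($m{\left(v,z \right)} = \left(2 \cdot 1 + 12\right) + z = \left(2 + 12\right) + z = 14 + z$)
$\left(\frac{834}{m{\left(-32,39 \right)}} + \frac{t{\left(-11,-13 \right)}}{o}\right) + 1716 = \left(\frac{834}{14 + 39} + \frac{3 \frac{1}{-8 - 11}}{1970}\right) + 1716 = \left(\frac{834}{53} + \frac{3}{-19} \cdot \frac{1}{1970}\right) + 1716 = \left(834 \cdot \frac{1}{53} + 3 \left(- \frac{1}{19}\right) \frac{1}{1970}\right) + 1716 = \left(\frac{834}{53} - \frac{3}{37430}\right) + 1716 = \frac{31216461}{1983790} + 1716 = \frac{3435400101}{1983790}$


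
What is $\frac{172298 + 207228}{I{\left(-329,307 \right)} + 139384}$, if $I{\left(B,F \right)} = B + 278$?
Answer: $\frac{379526}{139333} \approx 2.7239$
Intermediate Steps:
$I{\left(B,F \right)} = 278 + B$
$\frac{172298 + 207228}{I{\left(-329,307 \right)} + 139384} = \frac{172298 + 207228}{\left(278 - 329\right) + 139384} = \frac{379526}{-51 + 139384} = \frac{379526}{139333}$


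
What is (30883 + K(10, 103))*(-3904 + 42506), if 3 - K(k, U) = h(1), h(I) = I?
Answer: 1192222770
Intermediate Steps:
K(k, U) = 2 (K(k, U) = 3 - 1*1 = 3 - 1 = 2)
(30883 + K(10, 103))*(-3904 + 42506) = (30883 + 2)*(-3904 + 42506) = 30885*38602 = 1192222770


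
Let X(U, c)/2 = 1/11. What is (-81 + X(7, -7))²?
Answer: 790321/121 ≈ 6531.6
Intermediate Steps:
X(U, c) = 2/11
(-81 + X(7, -7))² = (-81 + 2/11)² = (-889/11)² = 790321/121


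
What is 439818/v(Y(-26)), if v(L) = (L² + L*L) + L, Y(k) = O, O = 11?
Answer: 439818/253 ≈ 1738.4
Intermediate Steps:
Y(k) = 11
v(L) = L + 2*L² (v(L) = (L² + L²) + L = 2*L² + L = L + 2*L²)
439818/v(Y(-26)) = 439818/((11*(1 + 2*11))) = 439818/((11*(1 + 22))) = 439818/((11*23)) = 439818/253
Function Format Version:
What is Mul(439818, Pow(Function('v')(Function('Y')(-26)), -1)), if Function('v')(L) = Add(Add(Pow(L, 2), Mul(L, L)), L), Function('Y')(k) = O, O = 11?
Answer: Rational(439818, 253) ≈ 1738.4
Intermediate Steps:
Function('Y')(k) = 11
Function('v')(L) = Add(L, Mul(2, Pow(L, 2))) (Function('v')(L) = Add(Add(Pow(L, 2), Pow(L, 2)), L) = Add(Mul(2, Pow(L, 2)), L) = Add(L, Mul(2, Pow(L, 2))))
Mul(439818, Pow(Function('v')(Function('Y')(-26)), -1)) = Mul(439818, Pow(Mul(11, Add(1, Mul(2, 11))), -1)) = Mul(439818, Pow(Mul(11, Add(1, 22)), -1)) = Mul(439818, Pow(Mul(11, 23), -1)) = Mul(439818, Pow(253, -1)) = Mul(439818, Rational(1, 253)) = Rational(439818, 253)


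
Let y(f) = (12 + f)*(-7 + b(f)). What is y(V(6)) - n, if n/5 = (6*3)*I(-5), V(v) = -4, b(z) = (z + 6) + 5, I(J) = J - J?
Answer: 0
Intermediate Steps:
I(J) = 0
b(z) = 11 + z (b(z) = (6 + z) + 5 = 11 + z)
y(f) = (4 + f)*(12 + f) (y(f) = (12 + f)*(-7 + (11 + f)) = (12 + f)*(4 + f) = (4 + f)*(12 + f))
n = 0 (n = 5*((6*3)*0) = 5*(18*0) = 5*0 = 0)
y(V(6)) - n = (48 + (-4)² + 16*(-4)) - 1*0 = (48 + 16 - 64) + 0 = 0 + 0 = 0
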